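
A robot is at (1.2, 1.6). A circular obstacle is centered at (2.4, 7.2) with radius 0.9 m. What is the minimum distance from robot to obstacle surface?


center_dist = sqrt((1.2-2.4)^2 + (1.6-7.2)^2)
= sqrt(1.44 + 31.36)
= 5.7271
min_dist = center_dist - radius = 5.7271 - 0.9 = 4.8271 m


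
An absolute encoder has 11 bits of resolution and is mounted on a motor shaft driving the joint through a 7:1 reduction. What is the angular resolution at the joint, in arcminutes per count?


counts = 2^11 = 2048
effective counts at joint = 2048 * 7 = 14336
resolution = 360*60 / 14336
= 1.5067 arcmin/count


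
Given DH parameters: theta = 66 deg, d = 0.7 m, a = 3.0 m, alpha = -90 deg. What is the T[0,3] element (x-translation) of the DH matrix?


T[0,3] = a * cos(theta)
= 3.0 * cos(66 deg)
= 3.0 * 0.4067
= 1.2202


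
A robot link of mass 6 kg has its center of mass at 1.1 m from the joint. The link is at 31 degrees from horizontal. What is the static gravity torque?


tau = m*g*L*cos(angle)
= 6 * 9.81 * 1.1 * cos(31 deg)
= 6 * 9.81 * 1.1 * 0.8572
= 55.4982 Nm


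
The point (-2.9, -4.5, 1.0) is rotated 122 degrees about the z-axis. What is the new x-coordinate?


Rotation about z-axis: x' = x*cos(theta) - y*sin(theta)
= -2.9 * -0.5299 - -4.5 * 0.848
= 5.353


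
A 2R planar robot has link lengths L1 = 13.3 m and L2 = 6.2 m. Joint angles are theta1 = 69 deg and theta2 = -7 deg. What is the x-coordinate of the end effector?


Convert angles to radians: theta1 = 1.2043, theta2 = -0.1222
x = L1*cos(theta1) + L2*cos(theta1+theta2)
x = 4.7663 + 2.9107
x = 7.677


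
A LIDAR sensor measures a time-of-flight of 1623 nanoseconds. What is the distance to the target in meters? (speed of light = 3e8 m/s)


tof = 1623 ns = 1.623e-06 s
dist = c * tof / 2
= 3e8 * 1.623e-06 / 2
= 243.45 m


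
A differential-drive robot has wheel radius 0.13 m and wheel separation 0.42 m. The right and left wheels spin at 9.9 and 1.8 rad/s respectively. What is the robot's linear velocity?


vR = r*wR = 0.13*9.9 = 1.287 m/s
vL = r*wL = 0.13*1.8 = 0.234 m/s
v = (vR+vL)/2 = 0.7605 m/s
omega = (vR-vL)/L = 2.5071 rad/s
linear velocity = 0.7605 m/s


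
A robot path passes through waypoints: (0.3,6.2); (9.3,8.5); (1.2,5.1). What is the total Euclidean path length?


Segment lengths:
  seg1 = sqrt((9.0)^2 + (2.3)^2) = 9.2892
  seg2 = sqrt((-8.1)^2 + (-3.4)^2) = 8.7846
Total = 18.0739


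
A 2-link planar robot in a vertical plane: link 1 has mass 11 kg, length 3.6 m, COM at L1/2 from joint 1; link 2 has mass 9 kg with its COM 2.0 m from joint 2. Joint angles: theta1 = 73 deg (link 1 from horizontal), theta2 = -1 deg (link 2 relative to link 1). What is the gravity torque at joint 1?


Horizontal distance from joint 1 to link-1 COM:
  x_c1 = (L1/2)*cos(t1) = 1.8 * 0.2924 = 0.5263 m
Horizontal distance from joint 1 to link-2 COM:
  x_c2 = L1*cos(t1) + Lc2*cos(t1+t2)
       = 3.6*0.2924 + 2.0*0.309 = 1.6706 m
tau1 = m1*g*x_c1 + m2*g*x_c2
     = 11*9.81*0.5263 + 9*9.81*1.6706
     = 56.7897 + 147.4948
     = 204.2845 Nm


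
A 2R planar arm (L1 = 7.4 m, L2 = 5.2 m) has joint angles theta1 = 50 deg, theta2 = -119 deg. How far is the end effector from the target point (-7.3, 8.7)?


End effector via forward kinematics:
x = L1*cos(t1) + L2*cos(t1+t2) = 6.6201
y = L1*sin(t1) + L2*sin(t1+t2) = 0.8141
Distance to target:
d = sqrt((-7.3 - 6.6201)^2 + (8.7 - 0.8141)^2)
= sqrt(193.7703 + 62.1873)
= 15.9987 m


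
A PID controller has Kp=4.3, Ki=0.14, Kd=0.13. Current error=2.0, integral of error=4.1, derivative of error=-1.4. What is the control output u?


u = Kp*e + Ki*int(e) + Kd*de/dt
= 4.3*2.0 + 0.14*4.1 + 0.13*(-1.4)
= 8.6 + 0.574 + -0.182
= 8.992


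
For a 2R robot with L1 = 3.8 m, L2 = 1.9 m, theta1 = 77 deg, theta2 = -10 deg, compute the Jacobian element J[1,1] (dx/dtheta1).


J[1,1] = -L1*sin(t1) - L2*sin(t1+t2)
= -3.8*sin(77) - 1.9*sin(67)
= -5.4516


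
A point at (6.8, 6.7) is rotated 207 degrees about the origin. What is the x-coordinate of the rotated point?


x' = x*cos(theta) - y*sin(theta)
cos(207 deg) = -0.891, sin(207 deg) = -0.454
x' = 6.8 * -0.891 - 6.7 * -0.454
= -6.0588 - -3.0417
= -3.0171


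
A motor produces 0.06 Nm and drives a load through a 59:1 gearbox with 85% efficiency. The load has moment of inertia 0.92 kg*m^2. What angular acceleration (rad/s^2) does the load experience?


tau_out = tau_motor * N * eta
= 0.06 * 59 * 0.85 = 3.009 Nm
alpha = tau_out / I = 3.009 / 0.92
= 3.2707 rad/s^2


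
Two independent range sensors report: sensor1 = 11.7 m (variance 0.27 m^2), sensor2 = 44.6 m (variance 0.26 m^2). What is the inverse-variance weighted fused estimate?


w1 = (1/var1) / (1/var1 + 1/var2)
   = 3.7037 / (3.7037 + 3.8462) = 0.4906
w2 = 1 - w1 = 0.5094
fused = w1*s1 + w2*s2 = 5.7396 + 22.7208
= 28.4604 m


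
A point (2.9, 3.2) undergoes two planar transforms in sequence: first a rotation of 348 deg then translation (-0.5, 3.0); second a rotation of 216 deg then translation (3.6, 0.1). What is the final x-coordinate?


After transform 1:
x1 = cos(348)*2.9 - sin(348)*3.2 + -0.5 = 3.0019
y1 = sin(348)*2.9 + cos(348)*3.2 + 3.0 = 5.5271
After transform 2:
x2 = cos(216)*3.0019 - sin(216)*5.5271 + 3.6
= 4.4201


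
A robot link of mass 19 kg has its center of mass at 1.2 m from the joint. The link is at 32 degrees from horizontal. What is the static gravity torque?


tau = m*g*L*cos(angle)
= 19 * 9.81 * 1.2 * cos(32 deg)
= 19 * 9.81 * 1.2 * 0.848
= 189.6812 Nm


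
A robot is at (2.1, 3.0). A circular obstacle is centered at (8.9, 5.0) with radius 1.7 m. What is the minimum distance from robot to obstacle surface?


center_dist = sqrt((2.1-8.9)^2 + (3.0-5.0)^2)
= sqrt(46.24 + 4.0)
= 7.088
min_dist = center_dist - radius = 7.088 - 1.7 = 5.388 m


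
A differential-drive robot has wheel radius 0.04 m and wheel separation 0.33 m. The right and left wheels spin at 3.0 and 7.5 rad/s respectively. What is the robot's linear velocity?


vR = r*wR = 0.04*3.0 = 0.12 m/s
vL = r*wL = 0.04*7.5 = 0.3 m/s
v = (vR+vL)/2 = 0.21 m/s
omega = (vR-vL)/L = -0.5455 rad/s
linear velocity = 0.21 m/s


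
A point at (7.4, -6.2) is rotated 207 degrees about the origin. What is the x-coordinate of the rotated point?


x' = x*cos(theta) - y*sin(theta)
cos(207 deg) = -0.891, sin(207 deg) = -0.454
x' = 7.4 * -0.891 - -6.2 * -0.454
= -6.5934 - 2.8147
= -9.4082


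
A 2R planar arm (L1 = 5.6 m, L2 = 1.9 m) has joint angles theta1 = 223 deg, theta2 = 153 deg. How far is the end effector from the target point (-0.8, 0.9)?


End effector via forward kinematics:
x = L1*cos(t1) + L2*cos(t1+t2) = -2.2692
y = L1*sin(t1) + L2*sin(t1+t2) = -3.2955
Distance to target:
d = sqrt((-0.8 - -2.2692)^2 + (0.9 - -3.2955)^2)
= sqrt(2.1585 + 17.6021)
= 4.4453 m


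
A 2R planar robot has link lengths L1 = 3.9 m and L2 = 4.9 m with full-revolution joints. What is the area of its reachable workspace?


r_max = L1 + L2 = 8.8 m
r_min = |L1 - L2| = 1.0 m
Area = pi*(r_max^2 - r_min^2)
= pi*(77.44 - 1.0)
= pi * 76.44
= 240.1433 m^2


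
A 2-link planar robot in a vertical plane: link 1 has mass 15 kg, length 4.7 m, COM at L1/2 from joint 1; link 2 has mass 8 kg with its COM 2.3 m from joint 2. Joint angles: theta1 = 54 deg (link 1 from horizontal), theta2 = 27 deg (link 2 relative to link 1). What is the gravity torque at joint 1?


Horizontal distance from joint 1 to link-1 COM:
  x_c1 = (L1/2)*cos(t1) = 2.35 * 0.5878 = 1.3813 m
Horizontal distance from joint 1 to link-2 COM:
  x_c2 = L1*cos(t1) + Lc2*cos(t1+t2)
       = 4.7*0.5878 + 2.3*0.1564 = 3.1224 m
tau1 = m1*g*x_c1 + m2*g*x_c2
     = 15*9.81*1.3813 + 8*9.81*3.1224
     = 203.2576 + 245.0452
     = 448.3028 Nm


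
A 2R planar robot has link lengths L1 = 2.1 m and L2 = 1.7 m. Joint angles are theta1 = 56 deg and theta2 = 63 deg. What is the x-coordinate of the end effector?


Convert angles to radians: theta1 = 0.9774, theta2 = 1.0996
x = L1*cos(theta1) + L2*cos(theta1+theta2)
x = 1.1743 + -0.8242
x = 0.3501


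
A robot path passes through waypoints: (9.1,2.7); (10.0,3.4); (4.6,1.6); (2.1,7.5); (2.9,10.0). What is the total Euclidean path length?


Segment lengths:
  seg1 = sqrt((0.9)^2 + (0.7)^2) = 1.1402
  seg2 = sqrt((-5.4)^2 + (-1.8)^2) = 5.6921
  seg3 = sqrt((-2.5)^2 + (5.9)^2) = 6.4078
  seg4 = sqrt((0.8)^2 + (2.5)^2) = 2.6249
Total = 15.865


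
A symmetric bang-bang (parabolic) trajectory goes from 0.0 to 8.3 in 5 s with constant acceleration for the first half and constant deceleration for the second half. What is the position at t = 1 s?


Symmetric rest-to-rest: each phase covers (pf-p0)/2 in time T/2. 0.5*a*(T/2)^2 = (pf-p0)/2 => a = 4*(pf-p0)/T^2
a = 4*(8.3-0.0)/5^2 = 1.328
t = 1 is in the acceleration phase (t <= T/2).
p = p0 + 0.5*a*t^2 = 0.0 + 0.5*1.328*1^2
= 0.664


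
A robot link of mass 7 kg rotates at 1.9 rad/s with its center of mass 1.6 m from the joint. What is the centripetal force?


F = m * omega^2 * r
= 7 * 1.9^2 * 1.6
= 7 * 3.61 * 1.6
= 40.432 N


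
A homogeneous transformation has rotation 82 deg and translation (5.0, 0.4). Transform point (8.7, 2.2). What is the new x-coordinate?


x' = cos(theta)*px - sin(theta)*py + tx
= 0.1392*8.7 - 0.9903*2.2 + 5.0
= 4.0322


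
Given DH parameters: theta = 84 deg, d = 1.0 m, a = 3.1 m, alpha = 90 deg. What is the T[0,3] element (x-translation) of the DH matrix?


T[0,3] = a * cos(theta)
= 3.1 * cos(84 deg)
= 3.1 * 0.1045
= 0.324


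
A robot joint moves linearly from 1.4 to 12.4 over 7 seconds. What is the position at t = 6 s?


s = t/T = 6/7 = 0.8571
p(t) = p0 + (pf-p0)*s
= 1.4 + (12.4 - 1.4) * 0.8571
= 10.8286


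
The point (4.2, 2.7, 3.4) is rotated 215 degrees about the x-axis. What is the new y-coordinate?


Rotation about x-axis: y' = y*cos(theta) - z*sin(theta)
= 2.7 * -0.8192 - 3.4 * -0.5736
= -0.2616


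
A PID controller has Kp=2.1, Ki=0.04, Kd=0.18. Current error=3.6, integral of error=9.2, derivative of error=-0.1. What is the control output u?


u = Kp*e + Ki*int(e) + Kd*de/dt
= 2.1*3.6 + 0.04*9.2 + 0.18*(-0.1)
= 7.56 + 0.368 + -0.018
= 7.91


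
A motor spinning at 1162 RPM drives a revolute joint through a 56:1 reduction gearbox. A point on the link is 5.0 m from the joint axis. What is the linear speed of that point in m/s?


omega_motor = 1162 * 2*pi/60 = 121.6844 rad/s
omega_joint = omega_motor / 56 = 2.1729 rad/s
v = omega_joint * r = 2.1729 * 5.0
= 10.8647 m/s


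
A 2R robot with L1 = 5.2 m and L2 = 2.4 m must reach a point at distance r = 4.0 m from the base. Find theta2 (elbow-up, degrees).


cos(theta2) = (r^2 - L1^2 - L2^2) / (2*L1*L2)
cos(theta2) = (16.0 - 27.04 - 5.76) / 24.96
cos(theta2) = -0.673077
theta2 = 132.305 degrees


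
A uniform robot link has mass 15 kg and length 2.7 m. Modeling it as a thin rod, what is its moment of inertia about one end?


I = (1/3) * m * L^2
= (1/3) * 15 * 2.7^2
= 0.333333 * 15 * 7.29
= 36.45 kg*m^2


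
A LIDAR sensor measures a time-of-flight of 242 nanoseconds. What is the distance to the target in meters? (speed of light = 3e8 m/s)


tof = 242 ns = 2.42e-07 s
dist = c * tof / 2
= 3e8 * 2.42e-07 / 2
= 36.3 m


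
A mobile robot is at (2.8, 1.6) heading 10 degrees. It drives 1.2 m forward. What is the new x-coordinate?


x_new = x0 + d*cos(theta)
= 2.8 + 1.2*cos(10)
= 2.8 + 1.1818
= 3.9818


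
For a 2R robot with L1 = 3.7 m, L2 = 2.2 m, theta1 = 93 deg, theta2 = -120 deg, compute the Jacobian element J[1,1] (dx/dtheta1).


J[1,1] = -L1*sin(t1) - L2*sin(t1+t2)
= -3.7*sin(93) - 2.2*sin(-27)
= -2.6962


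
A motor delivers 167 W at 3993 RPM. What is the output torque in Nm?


omega = 3993 * 2*pi/60 = 418.146 rad/s
tau = P / omega = 167 / 418.146
= 0.3994 Nm


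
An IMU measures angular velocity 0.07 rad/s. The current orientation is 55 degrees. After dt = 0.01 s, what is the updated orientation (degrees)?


delta_theta = w * dt = 0.07 * 0.01 = 0.0007 rad
= 0.0401 deg
theta_new = 55 + 0.0401 = 55.0401 deg


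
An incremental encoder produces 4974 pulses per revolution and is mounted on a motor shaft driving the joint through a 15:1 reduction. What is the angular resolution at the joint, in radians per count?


counts per rev = 4974
effective counts at joint = 4974 * 15 = 74610
resolution = 2*pi / 74610
= 8.4214e-05 rad/count


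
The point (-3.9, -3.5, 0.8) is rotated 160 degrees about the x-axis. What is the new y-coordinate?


Rotation about x-axis: y' = y*cos(theta) - z*sin(theta)
= -3.5 * -0.9397 - 0.8 * 0.342
= 3.0153


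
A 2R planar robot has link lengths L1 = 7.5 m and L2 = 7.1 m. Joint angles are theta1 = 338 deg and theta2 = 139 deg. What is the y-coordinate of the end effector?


Convert angles to radians: theta1 = 5.8992, theta2 = 2.426
y = L1*sin(theta1) + L2*sin(theta1+theta2)
y = -2.8095 + 6.3261
y = 3.5166


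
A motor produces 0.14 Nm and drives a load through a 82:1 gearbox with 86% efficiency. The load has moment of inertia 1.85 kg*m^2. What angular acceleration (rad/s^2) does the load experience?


tau_out = tau_motor * N * eta
= 0.14 * 82 * 0.86 = 9.8728 Nm
alpha = tau_out / I = 9.8728 / 1.85
= 5.3366 rad/s^2


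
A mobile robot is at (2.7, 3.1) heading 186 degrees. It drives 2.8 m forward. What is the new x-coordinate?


x_new = x0 + d*cos(theta)
= 2.7 + 2.8*cos(186)
= 2.7 + -2.7847
= -0.0847


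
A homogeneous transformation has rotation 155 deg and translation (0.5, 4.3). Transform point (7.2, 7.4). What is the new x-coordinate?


x' = cos(theta)*px - sin(theta)*py + tx
= -0.9063*7.2 - 0.4226*7.4 + 0.5
= -9.1528


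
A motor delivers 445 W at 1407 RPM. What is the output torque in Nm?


omega = 1407 * 2*pi/60 = 147.3407 rad/s
tau = P / omega = 445 / 147.3407
= 3.0202 Nm


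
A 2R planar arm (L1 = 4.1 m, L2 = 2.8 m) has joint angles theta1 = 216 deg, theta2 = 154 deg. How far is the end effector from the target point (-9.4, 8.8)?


End effector via forward kinematics:
x = L1*cos(t1) + L2*cos(t1+t2) = -0.5595
y = L1*sin(t1) + L2*sin(t1+t2) = -1.9237
Distance to target:
d = sqrt((-9.4 - -0.5595)^2 + (8.8 - -1.9237)^2)
= sqrt(78.1543 + 114.9978)
= 13.8979 m


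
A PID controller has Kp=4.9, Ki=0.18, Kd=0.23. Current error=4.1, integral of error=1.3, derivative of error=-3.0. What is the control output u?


u = Kp*e + Ki*int(e) + Kd*de/dt
= 4.9*4.1 + 0.18*1.3 + 0.23*(-3.0)
= 20.09 + 0.234 + -0.69
= 19.634


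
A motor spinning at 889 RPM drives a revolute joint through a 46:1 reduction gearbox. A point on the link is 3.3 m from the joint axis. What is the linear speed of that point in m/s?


omega_motor = 889 * 2*pi/60 = 93.0959 rad/s
omega_joint = omega_motor / 46 = 2.0238 rad/s
v = omega_joint * r = 2.0238 * 3.3
= 6.6786 m/s


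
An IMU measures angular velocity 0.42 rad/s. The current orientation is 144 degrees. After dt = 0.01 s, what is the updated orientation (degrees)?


delta_theta = w * dt = 0.42 * 0.01 = 0.0042 rad
= 0.2406 deg
theta_new = 144 + 0.2406 = 144.2406 deg


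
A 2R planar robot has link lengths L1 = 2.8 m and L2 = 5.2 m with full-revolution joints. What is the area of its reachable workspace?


r_max = L1 + L2 = 8.0 m
r_min = |L1 - L2| = 2.4 m
Area = pi*(r_max^2 - r_min^2)
= pi*(64.0 - 5.76)
= pi * 58.24
= 182.9664 m^2


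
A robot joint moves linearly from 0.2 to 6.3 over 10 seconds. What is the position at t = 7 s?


s = t/T = 7/10 = 0.7
p(t) = p0 + (pf-p0)*s
= 0.2 + (6.3 - 0.2) * 0.7
= 4.47


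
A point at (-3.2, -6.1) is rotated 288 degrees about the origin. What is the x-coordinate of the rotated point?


x' = x*cos(theta) - y*sin(theta)
cos(288 deg) = 0.309, sin(288 deg) = -0.9511
x' = -3.2 * 0.309 - -6.1 * -0.9511
= -0.9889 - 5.8014
= -6.7903


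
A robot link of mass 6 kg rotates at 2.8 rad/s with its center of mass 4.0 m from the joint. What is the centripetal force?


F = m * omega^2 * r
= 6 * 2.8^2 * 4.0
= 6 * 7.84 * 4.0
= 188.16 N


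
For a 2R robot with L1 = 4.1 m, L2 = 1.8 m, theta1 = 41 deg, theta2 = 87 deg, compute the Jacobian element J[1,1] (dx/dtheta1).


J[1,1] = -L1*sin(t1) - L2*sin(t1+t2)
= -4.1*sin(41) - 1.8*sin(128)
= -4.1083


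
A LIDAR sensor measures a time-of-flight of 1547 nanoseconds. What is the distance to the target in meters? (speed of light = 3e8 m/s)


tof = 1547 ns = 1.547e-06 s
dist = c * tof / 2
= 3e8 * 1.547e-06 / 2
= 232.05 m


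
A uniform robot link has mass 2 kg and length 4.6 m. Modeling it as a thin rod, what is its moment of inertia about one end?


I = (1/3) * m * L^2
= (1/3) * 2 * 4.6^2
= 0.333333 * 2 * 21.16
= 14.1067 kg*m^2


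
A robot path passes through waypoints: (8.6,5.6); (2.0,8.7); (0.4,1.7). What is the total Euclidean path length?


Segment lengths:
  seg1 = sqrt((-6.6)^2 + (3.1)^2) = 7.2918
  seg2 = sqrt((-1.6)^2 + (-7.0)^2) = 7.1805
Total = 14.4723


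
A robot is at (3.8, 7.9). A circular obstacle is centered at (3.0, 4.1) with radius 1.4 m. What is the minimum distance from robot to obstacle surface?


center_dist = sqrt((3.8-3.0)^2 + (7.9-4.1)^2)
= sqrt(0.64 + 14.44)
= 3.8833
min_dist = center_dist - radius = 3.8833 - 1.4 = 2.4833 m


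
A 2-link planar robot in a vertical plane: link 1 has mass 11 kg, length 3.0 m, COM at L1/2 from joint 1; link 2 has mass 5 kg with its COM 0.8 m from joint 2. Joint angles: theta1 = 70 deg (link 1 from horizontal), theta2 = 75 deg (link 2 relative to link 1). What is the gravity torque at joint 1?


Horizontal distance from joint 1 to link-1 COM:
  x_c1 = (L1/2)*cos(t1) = 1.5 * 0.342 = 0.513 m
Horizontal distance from joint 1 to link-2 COM:
  x_c2 = L1*cos(t1) + Lc2*cos(t1+t2)
       = 3.0*0.342 + 0.8*-0.8192 = 0.3707 m
tau1 = m1*g*x_c1 + m2*g*x_c2
     = 11*9.81*0.513 + 5*9.81*0.3707
     = 55.3611 + 18.1847
     = 73.5458 Nm


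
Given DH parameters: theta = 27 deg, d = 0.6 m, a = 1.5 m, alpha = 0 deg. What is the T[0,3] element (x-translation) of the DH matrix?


T[0,3] = a * cos(theta)
= 1.5 * cos(27 deg)
= 1.5 * 0.891
= 1.3365


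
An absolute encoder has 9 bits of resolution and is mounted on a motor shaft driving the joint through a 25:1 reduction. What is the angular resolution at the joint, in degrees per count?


counts = 2^9 = 512
effective counts at joint = 512 * 25 = 12800
resolution = 360 / 12800
= 0.0281 deg/count


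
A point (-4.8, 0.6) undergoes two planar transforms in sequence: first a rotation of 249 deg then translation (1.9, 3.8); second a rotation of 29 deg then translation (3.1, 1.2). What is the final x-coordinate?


After transform 1:
x1 = cos(249)*-4.8 - sin(249)*0.6 + 1.9 = 4.1803
y1 = sin(249)*-4.8 + cos(249)*0.6 + 3.8 = 8.0662
After transform 2:
x2 = cos(29)*4.1803 - sin(29)*8.0662 + 3.1
= 2.8456


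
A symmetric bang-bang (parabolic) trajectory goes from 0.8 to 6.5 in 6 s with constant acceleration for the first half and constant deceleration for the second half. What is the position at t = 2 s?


Symmetric rest-to-rest: each phase covers (pf-p0)/2 in time T/2. 0.5*a*(T/2)^2 = (pf-p0)/2 => a = 4*(pf-p0)/T^2
a = 4*(6.5-0.8)/6^2 = 0.6333
t = 2 is in the acceleration phase (t <= T/2).
p = p0 + 0.5*a*t^2 = 0.8 + 0.5*0.6333*2^2
= 2.0667


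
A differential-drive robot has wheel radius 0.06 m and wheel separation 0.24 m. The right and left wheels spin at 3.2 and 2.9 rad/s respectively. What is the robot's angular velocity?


vR = r*wR = 0.06*3.2 = 0.192 m/s
vL = r*wL = 0.06*2.9 = 0.174 m/s
v = (vR+vL)/2 = 0.183 m/s
omega = (vR-vL)/L = 0.075 rad/s
angular velocity = 0.075 rad/s


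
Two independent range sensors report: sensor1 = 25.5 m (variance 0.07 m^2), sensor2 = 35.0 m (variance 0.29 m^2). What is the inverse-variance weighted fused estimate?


w1 = (1/var1) / (1/var1 + 1/var2)
   = 14.2857 / (14.2857 + 3.4483) = 0.8056
w2 = 1 - w1 = 0.1944
fused = w1*s1 + w2*s2 = 20.5417 + 6.8056
= 27.3472 m


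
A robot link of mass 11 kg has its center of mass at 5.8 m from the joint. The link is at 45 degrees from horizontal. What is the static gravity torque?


tau = m*g*L*cos(angle)
= 11 * 9.81 * 5.8 * cos(45 deg)
= 11 * 9.81 * 5.8 * 0.7071
= 442.5626 Nm


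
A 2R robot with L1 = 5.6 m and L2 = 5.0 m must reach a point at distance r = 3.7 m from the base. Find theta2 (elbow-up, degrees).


cos(theta2) = (r^2 - L1^2 - L2^2) / (2*L1*L2)
cos(theta2) = (13.69 - 31.36 - 25.0) / 56.0
cos(theta2) = -0.761964
theta2 = 139.6377 degrees


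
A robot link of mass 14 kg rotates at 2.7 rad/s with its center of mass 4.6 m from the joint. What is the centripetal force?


F = m * omega^2 * r
= 14 * 2.7^2 * 4.6
= 14 * 7.29 * 4.6
= 469.476 N


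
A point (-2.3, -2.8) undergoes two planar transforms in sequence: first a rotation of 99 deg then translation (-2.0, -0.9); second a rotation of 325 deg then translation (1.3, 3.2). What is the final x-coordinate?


After transform 1:
x1 = cos(99)*-2.3 - sin(99)*-2.8 + -2.0 = 1.1253
y1 = sin(99)*-2.3 + cos(99)*-2.8 + -0.9 = -2.7337
After transform 2:
x2 = cos(325)*1.1253 - sin(325)*-2.7337 + 1.3
= 0.6538


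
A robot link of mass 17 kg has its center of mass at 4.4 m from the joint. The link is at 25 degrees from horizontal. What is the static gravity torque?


tau = m*g*L*cos(angle)
= 17 * 9.81 * 4.4 * cos(25 deg)
= 17 * 9.81 * 4.4 * 0.9063
= 665.0378 Nm


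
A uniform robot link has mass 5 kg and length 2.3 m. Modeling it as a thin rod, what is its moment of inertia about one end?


I = (1/3) * m * L^2
= (1/3) * 5 * 2.3^2
= 0.333333 * 5 * 5.29
= 8.8167 kg*m^2


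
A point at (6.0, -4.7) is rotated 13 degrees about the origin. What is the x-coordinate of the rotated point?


x' = x*cos(theta) - y*sin(theta)
cos(13 deg) = 0.9744, sin(13 deg) = 0.225
x' = 6.0 * 0.9744 - -4.7 * 0.225
= 5.8462 - -1.0573
= 6.9035


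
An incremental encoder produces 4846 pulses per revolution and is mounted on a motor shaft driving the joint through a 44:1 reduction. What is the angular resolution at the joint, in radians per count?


counts per rev = 4846
effective counts at joint = 4846 * 44 = 213224
resolution = 2*pi / 213224
= 2.9468e-05 rad/count


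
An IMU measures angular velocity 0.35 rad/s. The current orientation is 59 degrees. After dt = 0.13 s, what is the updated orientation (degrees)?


delta_theta = w * dt = 0.35 * 0.13 = 0.0455 rad
= 2.607 deg
theta_new = 59 + 2.607 = 61.607 deg


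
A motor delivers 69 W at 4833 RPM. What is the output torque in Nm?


omega = 4833 * 2*pi/60 = 506.1106 rad/s
tau = P / omega = 69 / 506.1106
= 0.1363 Nm


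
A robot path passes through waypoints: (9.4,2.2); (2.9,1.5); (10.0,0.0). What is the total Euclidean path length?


Segment lengths:
  seg1 = sqrt((-6.5)^2 + (-0.7)^2) = 6.5376
  seg2 = sqrt((7.1)^2 + (-1.5)^2) = 7.2567
Total = 13.7943


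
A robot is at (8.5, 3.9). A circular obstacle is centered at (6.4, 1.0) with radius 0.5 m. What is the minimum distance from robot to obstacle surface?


center_dist = sqrt((8.5-6.4)^2 + (3.9-1.0)^2)
= sqrt(4.41 + 8.41)
= 3.5805
min_dist = center_dist - radius = 3.5805 - 0.5 = 3.0805 m


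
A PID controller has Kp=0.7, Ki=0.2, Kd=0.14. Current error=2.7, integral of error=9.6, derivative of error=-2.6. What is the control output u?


u = Kp*e + Ki*int(e) + Kd*de/dt
= 0.7*2.7 + 0.2*9.6 + 0.14*(-2.6)
= 1.89 + 1.92 + -0.364
= 3.446


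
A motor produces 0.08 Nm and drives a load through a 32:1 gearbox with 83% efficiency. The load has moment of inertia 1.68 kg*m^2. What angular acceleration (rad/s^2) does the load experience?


tau_out = tau_motor * N * eta
= 0.08 * 32 * 0.83 = 2.1248 Nm
alpha = tau_out / I = 2.1248 / 1.68
= 1.2648 rad/s^2


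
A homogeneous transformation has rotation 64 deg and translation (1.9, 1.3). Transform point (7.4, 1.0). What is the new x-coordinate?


x' = cos(theta)*px - sin(theta)*py + tx
= 0.4384*7.4 - 0.8988*1.0 + 1.9
= 4.2452


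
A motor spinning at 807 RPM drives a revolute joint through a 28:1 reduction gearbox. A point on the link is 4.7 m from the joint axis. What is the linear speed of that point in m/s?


omega_motor = 807 * 2*pi/60 = 84.5088 rad/s
omega_joint = omega_motor / 28 = 3.0182 rad/s
v = omega_joint * r = 3.0182 * 4.7
= 14.1854 m/s


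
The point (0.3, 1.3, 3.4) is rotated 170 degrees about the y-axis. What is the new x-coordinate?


Rotation about y-axis: x' = x*cos(theta) + z*sin(theta)
= 0.3 * -0.9848 + 3.4 * 0.1736
= 0.295


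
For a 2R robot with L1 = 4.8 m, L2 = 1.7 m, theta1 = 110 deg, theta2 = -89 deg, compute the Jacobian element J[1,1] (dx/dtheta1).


J[1,1] = -L1*sin(t1) - L2*sin(t1+t2)
= -4.8*sin(110) - 1.7*sin(21)
= -5.1198


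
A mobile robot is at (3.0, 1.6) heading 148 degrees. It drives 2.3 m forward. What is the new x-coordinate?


x_new = x0 + d*cos(theta)
= 3.0 + 2.3*cos(148)
= 3.0 + -1.9505
= 1.0495


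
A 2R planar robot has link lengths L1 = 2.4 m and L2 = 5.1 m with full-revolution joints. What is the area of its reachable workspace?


r_max = L1 + L2 = 7.5 m
r_min = |L1 - L2| = 2.7 m
Area = pi*(r_max^2 - r_min^2)
= pi*(56.25 - 7.29)
= pi * 48.96
= 153.8124 m^2


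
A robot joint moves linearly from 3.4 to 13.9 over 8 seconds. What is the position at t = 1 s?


s = t/T = 1/8 = 0.125
p(t) = p0 + (pf-p0)*s
= 3.4 + (13.9 - 3.4) * 0.125
= 4.7125


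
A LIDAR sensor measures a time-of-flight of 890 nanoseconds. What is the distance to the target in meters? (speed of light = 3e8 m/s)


tof = 890 ns = 8.9e-07 s
dist = c * tof / 2
= 3e8 * 8.9e-07 / 2
= 133.5 m


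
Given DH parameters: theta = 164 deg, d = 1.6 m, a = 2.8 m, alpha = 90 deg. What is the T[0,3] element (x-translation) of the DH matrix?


T[0,3] = a * cos(theta)
= 2.8 * cos(164 deg)
= 2.8 * -0.9613
= -2.6915


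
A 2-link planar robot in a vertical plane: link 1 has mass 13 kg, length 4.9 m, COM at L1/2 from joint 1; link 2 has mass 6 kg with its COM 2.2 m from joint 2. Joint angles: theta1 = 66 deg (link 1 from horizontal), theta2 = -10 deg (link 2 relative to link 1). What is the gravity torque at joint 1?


Horizontal distance from joint 1 to link-1 COM:
  x_c1 = (L1/2)*cos(t1) = 2.45 * 0.4067 = 0.9965 m
Horizontal distance from joint 1 to link-2 COM:
  x_c2 = L1*cos(t1) + Lc2*cos(t1+t2)
       = 4.9*0.4067 + 2.2*0.5592 = 3.2232 m
tau1 = m1*g*x_c1 + m2*g*x_c2
     = 13*9.81*0.9965 + 6*9.81*3.2232
     = 127.0843 + 189.7195
     = 316.8038 Nm


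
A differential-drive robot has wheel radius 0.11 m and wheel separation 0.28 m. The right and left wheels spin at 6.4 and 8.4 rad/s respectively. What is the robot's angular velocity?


vR = r*wR = 0.11*6.4 = 0.704 m/s
vL = r*wL = 0.11*8.4 = 0.924 m/s
v = (vR+vL)/2 = 0.814 m/s
omega = (vR-vL)/L = -0.7857 rad/s
angular velocity = -0.7857 rad/s


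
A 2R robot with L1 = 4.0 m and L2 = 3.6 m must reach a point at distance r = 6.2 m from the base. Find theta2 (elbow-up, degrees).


cos(theta2) = (r^2 - L1^2 - L2^2) / (2*L1*L2)
cos(theta2) = (38.44 - 16.0 - 12.96) / 28.8
cos(theta2) = 0.329167
theta2 = 70.7818 degrees


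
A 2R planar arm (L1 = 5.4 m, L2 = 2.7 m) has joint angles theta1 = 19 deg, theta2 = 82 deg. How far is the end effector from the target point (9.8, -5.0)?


End effector via forward kinematics:
x = L1*cos(t1) + L2*cos(t1+t2) = 4.5906
y = L1*sin(t1) + L2*sin(t1+t2) = 4.4085
Distance to target:
d = sqrt((9.8 - 4.5906)^2 + (-5.0 - 4.4085)^2)
= sqrt(27.1377 + 88.5191)
= 10.7544 m


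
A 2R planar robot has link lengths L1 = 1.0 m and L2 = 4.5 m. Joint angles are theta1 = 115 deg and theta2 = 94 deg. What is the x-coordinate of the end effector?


Convert angles to radians: theta1 = 2.0071, theta2 = 1.6406
x = L1*cos(theta1) + L2*cos(theta1+theta2)
x = -0.4226 + -3.9358
x = -4.3584


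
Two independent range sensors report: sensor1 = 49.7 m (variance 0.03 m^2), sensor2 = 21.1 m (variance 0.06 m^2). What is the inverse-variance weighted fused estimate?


w1 = (1/var1) / (1/var1 + 1/var2)
   = 33.3333 / (33.3333 + 16.6667) = 0.6667
w2 = 1 - w1 = 0.3333
fused = w1*s1 + w2*s2 = 33.1333 + 7.0333
= 40.1667 m


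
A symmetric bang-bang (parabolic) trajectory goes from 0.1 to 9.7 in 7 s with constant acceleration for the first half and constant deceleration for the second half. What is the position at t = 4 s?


Symmetric rest-to-rest: each phase covers (pf-p0)/2 in time T/2. 0.5*a*(T/2)^2 = (pf-p0)/2 => a = 4*(pf-p0)/T^2
a = 4*(9.7-0.1)/7^2 = 0.7837
t = 4 is in the deceleration phase (t > T/2).
p = pf - 0.5*a*(T-t)^2 = 9.7 - 0.5*0.7837*3^2
= 6.1735


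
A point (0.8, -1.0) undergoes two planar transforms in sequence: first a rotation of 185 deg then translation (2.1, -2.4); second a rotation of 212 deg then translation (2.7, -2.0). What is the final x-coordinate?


After transform 1:
x1 = cos(185)*0.8 - sin(185)*-1.0 + 2.1 = 1.2159
y1 = sin(185)*0.8 + cos(185)*-1.0 + -2.4 = -1.4735
After transform 2:
x2 = cos(212)*1.2159 - sin(212)*-1.4735 + 2.7
= 0.888


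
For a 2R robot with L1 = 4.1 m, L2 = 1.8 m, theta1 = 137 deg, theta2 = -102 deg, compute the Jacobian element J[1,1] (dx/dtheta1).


J[1,1] = -L1*sin(t1) - L2*sin(t1+t2)
= -4.1*sin(137) - 1.8*sin(35)
= -3.8286


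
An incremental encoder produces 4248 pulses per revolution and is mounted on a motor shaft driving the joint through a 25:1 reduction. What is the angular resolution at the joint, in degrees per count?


counts per rev = 4248
effective counts at joint = 4248 * 25 = 106200
resolution = 360 / 106200
= 0.0034 deg/count


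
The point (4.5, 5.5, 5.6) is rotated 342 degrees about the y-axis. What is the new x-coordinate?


Rotation about y-axis: x' = x*cos(theta) + z*sin(theta)
= 4.5 * 0.9511 + 5.6 * -0.309
= 2.5493


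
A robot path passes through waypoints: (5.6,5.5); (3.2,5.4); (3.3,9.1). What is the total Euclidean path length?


Segment lengths:
  seg1 = sqrt((-2.4)^2 + (-0.1)^2) = 2.4021
  seg2 = sqrt((0.1)^2 + (3.7)^2) = 3.7014
Total = 6.1034


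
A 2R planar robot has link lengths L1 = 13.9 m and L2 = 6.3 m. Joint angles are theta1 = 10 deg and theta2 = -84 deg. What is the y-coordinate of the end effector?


Convert angles to radians: theta1 = 0.1745, theta2 = -1.4661
y = L1*sin(theta1) + L2*sin(theta1+theta2)
y = 2.4137 + -6.0559
y = -3.6422


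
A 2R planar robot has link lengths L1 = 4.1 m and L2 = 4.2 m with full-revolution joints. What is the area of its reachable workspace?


r_max = L1 + L2 = 8.3 m
r_min = |L1 - L2| = 0.1 m
Area = pi*(r_max^2 - r_min^2)
= pi*(68.89 - 0.01)
= pi * 68.88
= 216.3929 m^2


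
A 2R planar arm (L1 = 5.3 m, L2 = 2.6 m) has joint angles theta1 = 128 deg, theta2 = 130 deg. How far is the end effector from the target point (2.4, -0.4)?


End effector via forward kinematics:
x = L1*cos(t1) + L2*cos(t1+t2) = -3.8036
y = L1*sin(t1) + L2*sin(t1+t2) = 1.6333
Distance to target:
d = sqrt((2.4 - -3.8036)^2 + (-0.4 - 1.6333)^2)
= sqrt(38.4844 + 4.1342)
= 6.5283 m


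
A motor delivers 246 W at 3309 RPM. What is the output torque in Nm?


omega = 3309 * 2*pi/60 = 346.5177 rad/s
tau = P / omega = 246 / 346.5177
= 0.7099 Nm


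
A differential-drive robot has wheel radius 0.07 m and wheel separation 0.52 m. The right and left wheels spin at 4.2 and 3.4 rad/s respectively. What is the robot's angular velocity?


vR = r*wR = 0.07*4.2 = 0.294 m/s
vL = r*wL = 0.07*3.4 = 0.238 m/s
v = (vR+vL)/2 = 0.266 m/s
omega = (vR-vL)/L = 0.1077 rad/s
angular velocity = 0.1077 rad/s


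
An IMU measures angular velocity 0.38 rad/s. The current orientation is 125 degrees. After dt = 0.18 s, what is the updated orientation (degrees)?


delta_theta = w * dt = 0.38 * 0.18 = 0.0684 rad
= 3.919 deg
theta_new = 125 + 3.919 = 128.919 deg


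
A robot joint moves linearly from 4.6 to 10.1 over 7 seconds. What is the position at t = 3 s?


s = t/T = 3/7 = 0.4286
p(t) = p0 + (pf-p0)*s
= 4.6 + (10.1 - 4.6) * 0.4286
= 6.9571


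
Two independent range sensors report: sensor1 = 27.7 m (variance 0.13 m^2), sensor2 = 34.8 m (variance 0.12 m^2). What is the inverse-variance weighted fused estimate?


w1 = (1/var1) / (1/var1 + 1/var2)
   = 7.6923 / (7.6923 + 8.3333) = 0.48
w2 = 1 - w1 = 0.52
fused = w1*s1 + w2*s2 = 13.296 + 18.096
= 31.392 m


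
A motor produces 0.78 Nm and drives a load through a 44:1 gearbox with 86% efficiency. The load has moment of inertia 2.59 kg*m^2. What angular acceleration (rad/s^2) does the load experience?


tau_out = tau_motor * N * eta
= 0.78 * 44 * 0.86 = 29.5152 Nm
alpha = tau_out / I = 29.5152 / 2.59
= 11.3958 rad/s^2


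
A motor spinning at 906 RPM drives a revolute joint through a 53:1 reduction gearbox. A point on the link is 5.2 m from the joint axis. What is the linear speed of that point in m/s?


omega_motor = 906 * 2*pi/60 = 94.8761 rad/s
omega_joint = omega_motor / 53 = 1.7901 rad/s
v = omega_joint * r = 1.7901 * 5.2
= 9.3086 m/s


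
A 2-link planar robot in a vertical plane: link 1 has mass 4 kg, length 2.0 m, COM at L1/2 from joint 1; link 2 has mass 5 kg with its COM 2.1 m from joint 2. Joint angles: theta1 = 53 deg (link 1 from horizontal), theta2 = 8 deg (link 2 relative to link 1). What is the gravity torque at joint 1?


Horizontal distance from joint 1 to link-1 COM:
  x_c1 = (L1/2)*cos(t1) = 1.0 * 0.6018 = 0.6018 m
Horizontal distance from joint 1 to link-2 COM:
  x_c2 = L1*cos(t1) + Lc2*cos(t1+t2)
       = 2.0*0.6018 + 2.1*0.4848 = 2.2217 m
tau1 = m1*g*x_c1 + m2*g*x_c2
     = 4*9.81*0.6018 + 5*9.81*2.2217
     = 23.6152 + 108.9759
     = 132.5911 Nm


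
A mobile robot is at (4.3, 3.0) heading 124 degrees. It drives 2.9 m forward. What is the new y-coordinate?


y_new = y0 + d*sin(theta)
= 3.0 + 2.9*sin(124)
= 3.0 + 2.4042
= 5.4042


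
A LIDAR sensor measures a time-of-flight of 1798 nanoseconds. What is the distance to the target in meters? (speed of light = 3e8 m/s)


tof = 1798 ns = 1.798e-06 s
dist = c * tof / 2
= 3e8 * 1.798e-06 / 2
= 269.7 m


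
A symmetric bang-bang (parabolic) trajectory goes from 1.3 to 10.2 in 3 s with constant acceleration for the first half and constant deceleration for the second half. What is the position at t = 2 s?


Symmetric rest-to-rest: each phase covers (pf-p0)/2 in time T/2. 0.5*a*(T/2)^2 = (pf-p0)/2 => a = 4*(pf-p0)/T^2
a = 4*(10.2-1.3)/3^2 = 3.9556
t = 2 is in the deceleration phase (t > T/2).
p = pf - 0.5*a*(T-t)^2 = 10.2 - 0.5*3.9556*1^2
= 8.2222


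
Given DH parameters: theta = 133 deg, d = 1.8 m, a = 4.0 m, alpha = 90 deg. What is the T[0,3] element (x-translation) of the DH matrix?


T[0,3] = a * cos(theta)
= 4.0 * cos(133 deg)
= 4.0 * -0.682
= -2.728


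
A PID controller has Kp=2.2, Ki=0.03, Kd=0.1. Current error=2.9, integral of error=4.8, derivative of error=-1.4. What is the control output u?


u = Kp*e + Ki*int(e) + Kd*de/dt
= 2.2*2.9 + 0.03*4.8 + 0.1*(-1.4)
= 6.38 + 0.144 + -0.14
= 6.384


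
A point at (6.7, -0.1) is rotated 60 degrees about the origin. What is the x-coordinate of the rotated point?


x' = x*cos(theta) - y*sin(theta)
cos(60 deg) = 0.5, sin(60 deg) = 0.866
x' = 6.7 * 0.5 - -0.1 * 0.866
= 3.35 - -0.0866
= 3.4366


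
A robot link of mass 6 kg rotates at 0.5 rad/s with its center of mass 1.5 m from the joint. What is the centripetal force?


F = m * omega^2 * r
= 6 * 0.5^2 * 1.5
= 6 * 0.25 * 1.5
= 2.25 N


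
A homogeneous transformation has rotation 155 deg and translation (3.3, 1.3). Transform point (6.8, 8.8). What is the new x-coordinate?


x' = cos(theta)*px - sin(theta)*py + tx
= -0.9063*6.8 - 0.4226*8.8 + 3.3
= -6.5819


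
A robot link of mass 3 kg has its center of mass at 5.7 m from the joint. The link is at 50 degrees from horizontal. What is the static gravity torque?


tau = m*g*L*cos(angle)
= 3 * 9.81 * 5.7 * cos(50 deg)
= 3 * 9.81 * 5.7 * 0.6428
= 107.8283 Nm


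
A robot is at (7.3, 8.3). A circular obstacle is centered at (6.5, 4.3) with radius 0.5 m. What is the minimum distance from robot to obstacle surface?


center_dist = sqrt((7.3-6.5)^2 + (8.3-4.3)^2)
= sqrt(0.64 + 16.0)
= 4.0792
min_dist = center_dist - radius = 4.0792 - 0.5 = 3.5792 m


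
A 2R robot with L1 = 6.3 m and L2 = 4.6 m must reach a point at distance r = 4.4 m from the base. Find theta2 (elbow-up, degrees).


cos(theta2) = (r^2 - L1^2 - L2^2) / (2*L1*L2)
cos(theta2) = (19.36 - 39.69 - 21.16) / 57.96
cos(theta2) = -0.715839
theta2 = 135.712 degrees


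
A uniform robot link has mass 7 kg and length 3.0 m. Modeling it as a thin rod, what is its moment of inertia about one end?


I = (1/3) * m * L^2
= (1/3) * 7 * 3.0^2
= 0.333333 * 7 * 9.0
= 21.0 kg*m^2


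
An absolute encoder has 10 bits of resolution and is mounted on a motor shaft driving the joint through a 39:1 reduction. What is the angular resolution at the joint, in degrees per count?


counts = 2^10 = 1024
effective counts at joint = 1024 * 39 = 39936
resolution = 360 / 39936
= 0.009 deg/count


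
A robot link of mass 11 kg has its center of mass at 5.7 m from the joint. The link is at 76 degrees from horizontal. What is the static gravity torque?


tau = m*g*L*cos(angle)
= 11 * 9.81 * 5.7 * cos(76 deg)
= 11 * 9.81 * 5.7 * 0.2419
= 148.803 Nm


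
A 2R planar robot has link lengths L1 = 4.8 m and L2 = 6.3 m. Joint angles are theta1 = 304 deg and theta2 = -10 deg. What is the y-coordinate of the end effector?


Convert angles to radians: theta1 = 5.3058, theta2 = -0.1745
y = L1*sin(theta1) + L2*sin(theta1+theta2)
y = -3.9794 + -5.7553
y = -9.7347


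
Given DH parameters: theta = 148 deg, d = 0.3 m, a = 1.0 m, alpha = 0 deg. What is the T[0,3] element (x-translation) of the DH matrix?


T[0,3] = a * cos(theta)
= 1.0 * cos(148 deg)
= 1.0 * -0.848
= -0.848


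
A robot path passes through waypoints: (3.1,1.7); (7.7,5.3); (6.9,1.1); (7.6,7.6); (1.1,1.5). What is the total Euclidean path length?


Segment lengths:
  seg1 = sqrt((4.6)^2 + (3.6)^2) = 5.8412
  seg2 = sqrt((-0.8)^2 + (-4.2)^2) = 4.2755
  seg3 = sqrt((0.7)^2 + (6.5)^2) = 6.5376
  seg4 = sqrt((-6.5)^2 + (-6.1)^2) = 8.914
Total = 25.5684


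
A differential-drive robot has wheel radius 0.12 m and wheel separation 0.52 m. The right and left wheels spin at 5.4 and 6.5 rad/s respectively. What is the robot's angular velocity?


vR = r*wR = 0.12*5.4 = 0.648 m/s
vL = r*wL = 0.12*6.5 = 0.78 m/s
v = (vR+vL)/2 = 0.714 m/s
omega = (vR-vL)/L = -0.2538 rad/s
angular velocity = -0.2538 rad/s


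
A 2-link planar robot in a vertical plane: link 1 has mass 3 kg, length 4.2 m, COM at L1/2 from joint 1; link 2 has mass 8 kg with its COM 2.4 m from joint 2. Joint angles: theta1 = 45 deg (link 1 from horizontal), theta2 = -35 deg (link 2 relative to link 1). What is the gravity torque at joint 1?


Horizontal distance from joint 1 to link-1 COM:
  x_c1 = (L1/2)*cos(t1) = 2.1 * 0.7071 = 1.4849 m
Horizontal distance from joint 1 to link-2 COM:
  x_c2 = L1*cos(t1) + Lc2*cos(t1+t2)
       = 4.2*0.7071 + 2.4*0.9848 = 5.3334 m
tau1 = m1*g*x_c1 + m2*g*x_c2
     = 3*9.81*1.4849 + 8*9.81*5.3334
     = 43.7013 + 418.5642
     = 462.2655 Nm


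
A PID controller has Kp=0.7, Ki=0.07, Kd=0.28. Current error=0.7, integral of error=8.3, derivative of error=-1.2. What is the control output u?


u = Kp*e + Ki*int(e) + Kd*de/dt
= 0.7*0.7 + 0.07*8.3 + 0.28*(-1.2)
= 0.49 + 0.581 + -0.336
= 0.735


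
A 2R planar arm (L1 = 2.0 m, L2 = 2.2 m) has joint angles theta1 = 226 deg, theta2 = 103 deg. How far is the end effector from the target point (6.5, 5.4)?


End effector via forward kinematics:
x = L1*cos(t1) + L2*cos(t1+t2) = 0.4965
y = L1*sin(t1) + L2*sin(t1+t2) = -2.5718
Distance to target:
d = sqrt((6.5 - 0.4965)^2 + (5.4 - -2.5718)^2)
= sqrt(36.0426 + 63.549)
= 9.9796 m


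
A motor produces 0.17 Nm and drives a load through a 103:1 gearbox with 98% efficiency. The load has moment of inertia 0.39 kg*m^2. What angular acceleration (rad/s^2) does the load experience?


tau_out = tau_motor * N * eta
= 0.17 * 103 * 0.98 = 17.1598 Nm
alpha = tau_out / I = 17.1598 / 0.39
= 43.9995 rad/s^2
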